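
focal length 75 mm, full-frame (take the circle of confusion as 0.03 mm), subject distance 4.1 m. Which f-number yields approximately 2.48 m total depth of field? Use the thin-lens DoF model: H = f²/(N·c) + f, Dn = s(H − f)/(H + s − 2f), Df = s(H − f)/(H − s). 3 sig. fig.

f/13

Write h = H − f = f²/(N·c). The thin-lens limits are Dn = s·h/(h + (s−f)) and Df = s·h/(h − (s−f)), so DoF = Df − Dn = 2·s·(s−f)·h / (h² − (s−f)²).
That is a quadratic in h: DoF·h² − 2·s·(s−f)·h − DoF·(s−f)² = 0 ⇒ h = (s−f)·(s + √(s² + DoF²)) / DoF = 4025 × (4100 + √(4100² + 2480²)) / 2480 = 4025 × (4100 + 4791.70) / 2480 ≈ 14431 mm.
Then N = f²/(c·h) = 75² / (0.03 × 14431) = 5625 / 432.93 ≈ 13.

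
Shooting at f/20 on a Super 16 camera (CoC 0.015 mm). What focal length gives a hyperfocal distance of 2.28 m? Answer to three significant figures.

From H = f²/(N·c) + f, with f ≪ H: f ≈ √(H·N·c) = √(2280 × 20 × 0.015) = √684.00 ≈ 26.15 mm.
Exact: f² + N·c·f − N·c·H = 0 ⇒ f = (−N·c + √((N·c)² + 4·N·c·H))/2 = (−0.3 + √2736.1)/2 ≈ 26.004 mm ≈ 26.0 mm.

26.0 mm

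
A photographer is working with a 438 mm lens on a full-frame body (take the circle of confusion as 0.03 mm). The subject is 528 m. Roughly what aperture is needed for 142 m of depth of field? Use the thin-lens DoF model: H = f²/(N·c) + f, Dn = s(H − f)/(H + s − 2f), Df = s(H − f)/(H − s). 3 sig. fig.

f/1.60

Write h = H − f = f²/(N·c). The thin-lens limits are Dn = s·h/(h + (s−f)) and Df = s·h/(h − (s−f)), so DoF = Df − Dn = 2·s·(s−f)·h / (h² − (s−f)²).
That is a quadratic in h: DoF·h² − 2·s·(s−f)·h − DoF·(s−f)² = 0 ⇒ h = (s−f)·(s + √(s² + DoF²)) / DoF = 527562 × (528000 + √(528000² + 142000²)) / 142000 = 527562 × (528000 + 546761) / 142000 ≈ 3992981 mm.
Then N = f²/(c·h) = 438² / (0.03 × 3992981) = 191844 / 119789 ≈ 1.60.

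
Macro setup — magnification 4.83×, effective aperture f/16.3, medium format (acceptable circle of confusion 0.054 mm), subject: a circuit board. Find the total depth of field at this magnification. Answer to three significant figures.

0.0755 mm

At magnification m, DoF ≈ 2·N_eff·c/m² = 2 × 16.3 × 0.054 / 4.83² = 1.76 / 23.33 ≈ 0.0755 mm.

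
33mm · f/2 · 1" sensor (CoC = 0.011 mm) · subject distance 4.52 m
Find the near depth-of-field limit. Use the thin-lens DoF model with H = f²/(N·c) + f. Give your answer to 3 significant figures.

Hyperfocal distance H = f²/(N·c) + f = 33²/(2 × 0.011) + 33 = 1089/0.022 + 33 ≈ 49533.0 mm ≈ 49.53 m.
Near limit Dn = s·(H − f)/(H + s − 2f) = 4520 × (49533.0 − 33) / (49533.0 + 4520 − 2 × 33) = 4520 × 49500.0 / 53987.0 ≈ 4144.3 mm ≈ 4.14 m.

4.14 m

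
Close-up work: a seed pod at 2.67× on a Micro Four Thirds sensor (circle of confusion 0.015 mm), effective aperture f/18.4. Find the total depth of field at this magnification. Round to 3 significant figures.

At magnification m, DoF ≈ 2·N_eff·c/m² = 2 × 18.4 × 0.015 / 2.67² = 0.552 / 7.129 ≈ 0.0774 mm.

0.0774 mm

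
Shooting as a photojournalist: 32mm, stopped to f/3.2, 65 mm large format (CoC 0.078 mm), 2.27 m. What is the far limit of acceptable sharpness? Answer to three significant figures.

Hyperfocal distance H = f²/(N·c) + f = 32²/(3.2 × 0.078) + 32 = 1024/0.2496 + 32 ≈ 4134.6 mm ≈ 4.135 m.
Far limit Df = s·(H − f)/(H − s) = 2270 × (4134.6 − 32) / (4134.6 − 2270) = 2270 × 4102.6 / 1864.6 ≈ 4994.6 mm ≈ 4.99 m.

4.99 m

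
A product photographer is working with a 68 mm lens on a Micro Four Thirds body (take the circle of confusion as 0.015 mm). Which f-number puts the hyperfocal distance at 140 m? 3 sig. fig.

f/2.20

Rearrange H = f²/(N·c) + f for N: N = f² / ((H − f)·c).
N = 68² / ((140000 − 68) × 0.015) = 4624 / 2099 ≈ 2.20.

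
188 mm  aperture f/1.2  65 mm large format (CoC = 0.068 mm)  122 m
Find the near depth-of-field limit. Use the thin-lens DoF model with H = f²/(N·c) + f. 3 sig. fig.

Hyperfocal distance H = f²/(N·c) + f = 188²/(1.2 × 0.068) + 188 = 35344/0.0816 + 188 ≈ 433325.3 mm ≈ 433.3 m.
Near limit Dn = s·(H − f)/(H + s − 2f) = 122000 × (433325.3 − 188) / (433325.3 + 122000 − 2 × 188) = 122000 × 433137.3 / 554949.3 ≈ 95221 mm ≈ 95.2 m.

95.2 m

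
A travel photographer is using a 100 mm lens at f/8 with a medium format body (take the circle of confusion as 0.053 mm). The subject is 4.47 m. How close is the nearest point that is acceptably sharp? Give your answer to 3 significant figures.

Hyperfocal distance H = f²/(N·c) + f = 100²/(8 × 0.053) + 100 = 10000/0.424 + 100 ≈ 23684.9 mm ≈ 23.68 m.
Near limit Dn = s·(H − f)/(H + s − 2f) = 4470 × (23684.9 − 100) / (23684.9 + 4470 − 2 × 100) = 4470 × 23584.9 / 27954.9 ≈ 3771.2 mm ≈ 3.77 m.

3.77 m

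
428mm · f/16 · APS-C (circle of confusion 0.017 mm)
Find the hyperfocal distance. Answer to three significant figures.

674 m

Hyperfocal distance H = f²/(N·c) + f = 428²/(16 × 0.017) + 428 = 183184/0.272 + 428 ≈ 673898.6 mm ≈ 674 m.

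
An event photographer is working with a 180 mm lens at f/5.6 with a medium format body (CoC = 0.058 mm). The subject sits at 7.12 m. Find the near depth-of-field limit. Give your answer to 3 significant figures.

6.66 m

Hyperfocal distance H = f²/(N·c) + f = 180²/(5.6 × 0.058) + 180 = 32400/0.3248 + 180 ≈ 99933.7 mm ≈ 99.93 m.
Near limit Dn = s·(H − f)/(H + s − 2f) = 7120 × (99933.7 − 180) / (99933.7 + 7120 − 2 × 180) = 7120 × 99753.7 / 106693.7 ≈ 6656.9 mm ≈ 6.66 m.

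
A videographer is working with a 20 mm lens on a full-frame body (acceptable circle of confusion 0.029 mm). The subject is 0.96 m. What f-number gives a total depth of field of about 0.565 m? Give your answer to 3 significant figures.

Write h = H − f = f²/(N·c). The thin-lens limits are Dn = s·h/(h + (s−f)) and Df = s·h/(h − (s−f)), so DoF = Df − Dn = 2·s·(s−f)·h / (h² − (s−f)²).
That is a quadratic in h: DoF·h² − 2·s·(s−f)·h − DoF·(s−f)² = 0 ⇒ h = (s−f)·(s + √(s² + DoF²)) / DoF = 940 × (960 + √(960² + 565²)) / 565 = 940 × (960 + 1113.92) / 565 ≈ 3450.4 mm.
Then N = f²/(c·h) = 20² / (0.029 × 3450.4) = 400 / 100.06 ≈ 4.

f/4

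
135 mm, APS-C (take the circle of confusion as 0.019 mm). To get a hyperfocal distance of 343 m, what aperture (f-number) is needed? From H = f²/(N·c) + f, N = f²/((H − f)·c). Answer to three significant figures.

Rearrange H = f²/(N·c) + f for N: N = f² / ((H − f)·c).
N = 135² / ((343000 − 135) × 0.019) = 18225 / 6514 ≈ 2.80.

f/2.80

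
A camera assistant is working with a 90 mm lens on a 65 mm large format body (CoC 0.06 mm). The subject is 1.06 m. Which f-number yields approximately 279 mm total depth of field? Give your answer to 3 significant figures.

f/18

Write h = H − f = f²/(N·c). The thin-lens limits are Dn = s·h/(h + (s−f)) and Df = s·h/(h − (s−f)), so DoF = Df − Dn = 2·s·(s−f)·h / (h² − (s−f)²).
That is a quadratic in h: DoF·h² − 2·s·(s−f)·h − DoF·(s−f)² = 0 ⇒ h = (s−f)·(s + √(s² + DoF²)) / DoF = 970 × (1060 + √(1060² + 279²)) / 279 = 970 × (1060 + 1096.10) / 279 ≈ 7496.1 mm.
Then N = f²/(c·h) = 90² / (0.06 × 7496.1) = 8100 / 449.77 ≈ 18.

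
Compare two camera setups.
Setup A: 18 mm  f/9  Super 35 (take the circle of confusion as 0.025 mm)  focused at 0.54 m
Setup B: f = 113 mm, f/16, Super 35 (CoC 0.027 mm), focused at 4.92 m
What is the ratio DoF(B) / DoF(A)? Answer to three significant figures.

3.65

Setup A: H = 18²/(9×0.025) + 18 ≈ 1458.0 mm; DoF = Df − Dn = 847.06 − 396.33 ≈ 450.73 mm.
Setup B: H = 113²/(16×0.027) + 113 ≈ 29670.9 mm; DoF = Df − Dn = 5875.5 − 4231.8 ≈ 1643.7 mm.
Ratio = 1643.7 / 450.73 ≈ 3.65.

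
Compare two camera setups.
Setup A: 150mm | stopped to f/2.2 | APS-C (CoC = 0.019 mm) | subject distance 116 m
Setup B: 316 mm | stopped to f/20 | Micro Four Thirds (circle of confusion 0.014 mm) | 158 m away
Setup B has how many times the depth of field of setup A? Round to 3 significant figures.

3.32

Setup A: H = 150²/(2.2×0.019) + 150 ≈ 538427.5 mm; DoF = Df − Dn = 147813 − 95456 ≈ 52357 mm.
Setup B: H = 316²/(20×0.014) + 316 ≈ 356944.6 mm; DoF = Df − Dn = 283231 − 109559 ≈ 173672 mm.
Ratio = 173672 / 52357 ≈ 3.32.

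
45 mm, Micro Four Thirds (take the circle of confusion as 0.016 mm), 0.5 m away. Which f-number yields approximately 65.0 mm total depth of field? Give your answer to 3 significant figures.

f/18

Write h = H − f = f²/(N·c). The thin-lens limits are Dn = s·h/(h + (s−f)) and Df = s·h/(h − (s−f)), so DoF = Df − Dn = 2·s·(s−f)·h / (h² − (s−f)²).
That is a quadratic in h: DoF·h² − 2·s·(s−f)·h − DoF·(s−f)² = 0 ⇒ h = (s−f)·(s + √(s² + DoF²)) / DoF = 455 × (500 + √(500² + 65²)) / 65 = 455 × (500 + 504.207) / 65 ≈ 7029.5 mm.
Then N = f²/(c·h) = 45² / (0.016 × 7029.5) = 2025 / 112.47 ≈ 18.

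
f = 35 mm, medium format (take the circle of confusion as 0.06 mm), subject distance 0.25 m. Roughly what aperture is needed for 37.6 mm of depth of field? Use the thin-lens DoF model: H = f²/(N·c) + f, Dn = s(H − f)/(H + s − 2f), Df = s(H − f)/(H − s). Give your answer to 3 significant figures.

Write h = H − f = f²/(N·c). The thin-lens limits are Dn = s·h/(h + (s−f)) and Df = s·h/(h − (s−f)), so DoF = Df − Dn = 2·s·(s−f)·h / (h² − (s−f)²).
That is a quadratic in h: DoF·h² − 2·s·(s−f)·h − DoF·(s−f)² = 0 ⇒ h = (s−f)·(s + √(s² + DoF²)) / DoF = 215 × (250 + √(250² + 37.6²)) / 37.6 = 215 × (250 + 252.812) / 37.6 ≈ 2875.1 mm.
Then N = f²/(c·h) = 35² / (0.06 × 2875.1) = 1225 / 172.51 ≈ 7.10.

f/7.10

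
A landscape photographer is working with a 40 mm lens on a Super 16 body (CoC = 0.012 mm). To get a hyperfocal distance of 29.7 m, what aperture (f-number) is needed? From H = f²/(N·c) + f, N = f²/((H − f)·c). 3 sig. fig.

Rearrange H = f²/(N·c) + f for N: N = f² / ((H − f)·c).
N = 40² / ((29700 − 40) × 0.012) = 1600 / 355.9 ≈ 4.50.

f/4.50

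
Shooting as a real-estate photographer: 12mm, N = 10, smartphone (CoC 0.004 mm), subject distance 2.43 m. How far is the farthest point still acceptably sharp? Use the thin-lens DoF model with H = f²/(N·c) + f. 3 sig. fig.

Hyperfocal distance H = f²/(N·c) + f = 12²/(10 × 0.004) + 12 = 144/0.04 + 12 ≈ 3612.0 mm ≈ 3.612 m.
Far limit Df = s·(H − f)/(H − s) = 2430 × (3612.0 − 12) / (3612.0 − 2430) = 2430 × 3600.0 / 1182.0 ≈ 7401.0 mm ≈ 7.40 m.

7.40 m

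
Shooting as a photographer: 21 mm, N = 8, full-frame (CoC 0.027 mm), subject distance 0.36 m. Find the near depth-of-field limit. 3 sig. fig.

Hyperfocal distance H = f²/(N·c) + f = 21²/(8 × 0.027) + 21 = 441/0.216 + 21 ≈ 2062.7 mm ≈ 2.063 m.
Near limit Dn = s·(H − f)/(H + s − 2f) = 360 × (2062.7 − 21) / (2062.7 + 360 − 2 × 21) = 360 × 2041.7 / 2380.7 ≈ 308.74 mm.

309 mm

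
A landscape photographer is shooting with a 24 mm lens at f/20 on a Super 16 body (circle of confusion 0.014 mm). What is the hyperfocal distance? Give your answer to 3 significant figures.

2.08 m

Hyperfocal distance H = f²/(N·c) + f = 24²/(20 × 0.014) + 24 = 576/0.28 + 24 ≈ 2081.1 mm ≈ 2.08 m.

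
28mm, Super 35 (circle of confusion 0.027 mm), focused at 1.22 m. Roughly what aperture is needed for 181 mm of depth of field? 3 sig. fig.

Write h = H − f = f²/(N·c). The thin-lens limits are Dn = s·h/(h + (s−f)) and Df = s·h/(h − (s−f)), so DoF = Df − Dn = 2·s·(s−f)·h / (h² − (s−f)²).
That is a quadratic in h: DoF·h² − 2·s·(s−f)·h − DoF·(s−f)² = 0 ⇒ h = (s−f)·(s + √(s² + DoF²)) / DoF = 1192 × (1220 + √(1220² + 181²)) / 181 = 1192 × (1220 + 1233.35) / 181 ≈ 16157 mm.
Then N = f²/(c·h) = 28² / (0.027 × 16157) = 784 / 436.24 ≈ 1.80.

f/1.80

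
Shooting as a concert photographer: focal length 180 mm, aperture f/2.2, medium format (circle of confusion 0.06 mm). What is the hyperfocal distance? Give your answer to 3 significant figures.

246 m

Hyperfocal distance H = f²/(N·c) + f = 180²/(2.2 × 0.06) + 180 = 32400/0.132 + 180 ≈ 245634.5 mm ≈ 246 m.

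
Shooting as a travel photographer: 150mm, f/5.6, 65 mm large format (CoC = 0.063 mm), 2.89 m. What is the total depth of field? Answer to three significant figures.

249 mm

Hyperfocal distance H = f²/(N·c) + f = 150²/(5.6 × 0.063) + 150 = 22500/0.3528 + 150 ≈ 63925.5 mm ≈ 63.93 m.
Near limit Dn = s·(H − f)/(H + s − 2f) = 2890 × (63925.5 − 150) / (63925.5 + 2890 − 2 × 150) = 2890 × 63775.5 / 66515.5 ≈ 2770.95 mm.
Far limit Df = s·(H − f)/(H − s) = 2890 × (63925.5 − 150) / (63925.5 − 2890) = 2890 × 63775.5 / 61035.5 ≈ 3019.74 mm.
Depth of field = Df − Dn = 3019.74 − 2770.95 ≈ 248.79 mm.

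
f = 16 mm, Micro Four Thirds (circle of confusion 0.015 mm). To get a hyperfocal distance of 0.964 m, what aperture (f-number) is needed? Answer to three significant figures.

f/18

Rearrange H = f²/(N·c) + f for N: N = f² / ((H − f)·c).
N = 16² / ((964 − 16) × 0.015) = 256 / 14.22 ≈ 18.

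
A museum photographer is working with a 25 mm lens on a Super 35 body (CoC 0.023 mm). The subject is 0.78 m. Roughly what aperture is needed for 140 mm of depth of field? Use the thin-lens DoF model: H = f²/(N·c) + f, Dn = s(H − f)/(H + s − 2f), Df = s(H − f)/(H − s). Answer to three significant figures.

Write h = H − f = f²/(N·c). The thin-lens limits are Dn = s·h/(h + (s−f)) and Df = s·h/(h − (s−f)), so DoF = Df − Dn = 2·s·(s−f)·h / (h² − (s−f)²).
That is a quadratic in h: DoF·h² − 2·s·(s−f)·h − DoF·(s−f)² = 0 ⇒ h = (s−f)·(s + √(s² + DoF²)) / DoF = 755 × (780 + √(780² + 140²)) / 140 = 755 × (780 + 792.465) / 140 ≈ 8480.1 mm.
Then N = f²/(c·h) = 25² / (0.023 × 8480.1) = 625 / 195.04 ≈ 3.20.

f/3.20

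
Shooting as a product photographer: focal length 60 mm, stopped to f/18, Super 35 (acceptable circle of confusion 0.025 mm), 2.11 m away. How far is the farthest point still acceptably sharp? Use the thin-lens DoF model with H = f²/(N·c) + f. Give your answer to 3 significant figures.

Hyperfocal distance H = f²/(N·c) + f = 60²/(18 × 0.025) + 60 = 3600/0.45 + 60 ≈ 8060.0 mm ≈ 8.060 m.
Far limit Df = s·(H − f)/(H − s) = 2110 × (8060.0 − 60) / (8060.0 − 2110) = 2110 × 8000.0 / 5950.0 ≈ 2837.0 mm ≈ 2.84 m.

2.84 m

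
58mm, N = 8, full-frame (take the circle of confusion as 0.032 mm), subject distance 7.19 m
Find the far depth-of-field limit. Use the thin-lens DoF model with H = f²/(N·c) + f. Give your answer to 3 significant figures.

Hyperfocal distance H = f²/(N·c) + f = 58²/(8 × 0.032) + 58 = 3364/0.256 + 58 ≈ 13198.6 mm ≈ 13.20 m.
Far limit Df = s·(H − f)/(H − s) = 7190 × (13198.6 − 58) / (13198.6 − 7190) = 7190 × 13140.6 / 6008.6 ≈ 15724 mm ≈ 15.7 m.

15.7 m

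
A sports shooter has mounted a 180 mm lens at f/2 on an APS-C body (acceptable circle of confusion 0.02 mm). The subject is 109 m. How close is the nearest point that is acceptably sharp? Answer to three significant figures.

Hyperfocal distance H = f²/(N·c) + f = 180²/(2 × 0.02) + 180 = 32400/0.04 + 180 ≈ 810180.0 mm ≈ 810.2 m.
Near limit Dn = s·(H − f)/(H + s − 2f) = 109000 × (810180.0 − 180) / (810180.0 + 109000 − 2 × 180) = 109000 × 810000.0 / 918820.0 ≈ 96091 mm ≈ 96.1 m.

96.1 m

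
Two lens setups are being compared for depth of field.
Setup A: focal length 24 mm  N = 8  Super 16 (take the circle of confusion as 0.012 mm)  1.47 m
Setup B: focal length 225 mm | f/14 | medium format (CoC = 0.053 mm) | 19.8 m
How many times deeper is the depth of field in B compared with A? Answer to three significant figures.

16.5

Setup A: H = 24²/(8×0.012) + 24 ≈ 6024.0 mm; DoF = Df − Dn = 1936.76 − 1184.53 ≈ 752.23 mm.
Setup B: H = 225²/(14×0.053) + 225 ≈ 68452.8 mm; DoF = Df − Dn = 27766 − 15386 ≈ 12380 mm.
Ratio = 12380 / 752.23 ≈ 16.5.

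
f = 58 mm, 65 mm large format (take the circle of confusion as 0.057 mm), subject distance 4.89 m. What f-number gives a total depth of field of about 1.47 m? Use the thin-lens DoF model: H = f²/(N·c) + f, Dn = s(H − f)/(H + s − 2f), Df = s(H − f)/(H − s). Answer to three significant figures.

f/1.80

Write h = H − f = f²/(N·c). The thin-lens limits are Dn = s·h/(h + (s−f)) and Df = s·h/(h − (s−f)), so DoF = Df − Dn = 2·s·(s−f)·h / (h² − (s−f)²).
That is a quadratic in h: DoF·h² − 2·s·(s−f)·h − DoF·(s−f)² = 0 ⇒ h = (s−f)·(s + √(s² + DoF²)) / DoF = 4832 × (4890 + √(4890² + 1470²)) / 1470 = 4832 × (4890 + 5106.17) / 1470 ≈ 32858 mm.
Then N = f²/(c·h) = 58² / (0.057 × 32858) = 3364 / 1872.9 ≈ 1.80.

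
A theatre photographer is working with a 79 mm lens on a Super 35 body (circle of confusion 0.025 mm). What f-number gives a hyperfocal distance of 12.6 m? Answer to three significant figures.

Rearrange H = f²/(N·c) + f for N: N = f² / ((H − f)·c).
N = 79² / ((12600 − 79) × 0.025) = 6241 / 313.0 ≈ 19.9.

f/19.9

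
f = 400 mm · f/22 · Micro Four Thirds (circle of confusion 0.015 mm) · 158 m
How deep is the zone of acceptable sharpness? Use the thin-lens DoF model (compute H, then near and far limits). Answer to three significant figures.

Hyperfocal distance H = f²/(N·c) + f = 400²/(22 × 0.015) + 400 = 160000/0.33 + 400 ≈ 485248.5 mm ≈ 485.2 m.
Near limit Dn = s·(H − f)/(H + s − 2f) = 158000 × (485248.5 − 400) / (485248.5 + 158000 − 2 × 400) = 158000 × 484848.5 / 642448.5 ≈ 119241 mm.
Far limit Df = s·(H − f)/(H − s) = 158000 × (485248.5 − 400) / (485248.5 − 158000) = 158000 × 484848.5 / 327248.5 ≈ 234091 mm.
Depth of field = Df − Dn = 234091 − 119241 ≈ 114850 mm ≈ 115 m.

115 m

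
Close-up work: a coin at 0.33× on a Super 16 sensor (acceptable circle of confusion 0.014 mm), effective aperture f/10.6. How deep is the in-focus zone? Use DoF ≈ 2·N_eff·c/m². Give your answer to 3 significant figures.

At magnification m, DoF ≈ 2·N_eff·c/m² = 2 × 10.6 × 0.014 / 0.33² = 0.2968 / 0.1089 ≈ 2.73 mm.

2.73 mm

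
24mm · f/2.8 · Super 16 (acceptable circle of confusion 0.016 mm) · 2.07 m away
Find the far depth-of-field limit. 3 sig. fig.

2.46 m

Hyperfocal distance H = f²/(N·c) + f = 24²/(2.8 × 0.016) + 24 = 576/0.0448 + 24 ≈ 12881.1 mm ≈ 12.88 m.
Far limit Df = s·(H − f)/(H − s) = 2070 × (12881.1 − 24) / (12881.1 − 2070) = 2070 × 12857.1 / 10811.1 ≈ 2461.7 mm ≈ 2.46 m.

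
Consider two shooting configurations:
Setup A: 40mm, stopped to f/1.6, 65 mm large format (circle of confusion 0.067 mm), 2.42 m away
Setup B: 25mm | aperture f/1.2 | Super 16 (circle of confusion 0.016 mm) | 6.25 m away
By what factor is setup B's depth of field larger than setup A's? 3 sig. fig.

3.13

Setup A: H = 40²/(1.6×0.067) + 40 ≈ 14965.4 mm; DoF = Df − Dn = 2879.10 − 2087.18 ≈ 791.92 mm.
Setup B: H = 25²/(1.2×0.016) + 25 ≈ 32577.1 mm; DoF = Df − Dn = 7727.8 − 5246.7 ≈ 2481.1 mm.
Ratio = 2481.1 / 791.92 ≈ 3.13.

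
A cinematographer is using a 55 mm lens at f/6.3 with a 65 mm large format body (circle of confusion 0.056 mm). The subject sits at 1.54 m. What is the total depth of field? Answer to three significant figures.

Hyperfocal distance H = f²/(N·c) + f = 55²/(6.3 × 0.056) + 55 = 3025/0.3528 + 55 ≈ 8629.3 mm ≈ 8.629 m.
Near limit Dn = s·(H − f)/(H + s − 2f) = 1540 × (8629.3 − 55) / (8629.3 + 1540 − 2 × 55) = 1540 × 8574.3 / 10059.3 ≈ 1312.66 mm.
Far limit Df = s·(H − f)/(H − s) = 1540 × (8629.3 − 55) / (8629.3 − 1540) = 1540 × 8574.3 / 7089.3 ≈ 1862.59 mm.
Depth of field = Df − Dn = 1862.59 − 1312.66 ≈ 549.93 mm ≈ 0.550 m.

0.550 m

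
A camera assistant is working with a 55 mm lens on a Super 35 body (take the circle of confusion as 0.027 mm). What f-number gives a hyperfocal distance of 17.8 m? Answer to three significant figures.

f/6.31

Rearrange H = f²/(N·c) + f for N: N = f² / ((H − f)·c).
N = 55² / ((17800 − 55) × 0.027) = 3025 / 479.1 ≈ 6.31.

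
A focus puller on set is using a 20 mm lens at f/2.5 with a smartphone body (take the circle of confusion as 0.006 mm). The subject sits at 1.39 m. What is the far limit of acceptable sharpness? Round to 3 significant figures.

1.47 m

Hyperfocal distance H = f²/(N·c) + f = 20²/(2.5 × 0.006) + 20 = 400/0.015 + 20 ≈ 26686.7 mm ≈ 26.69 m.
Far limit Df = s·(H − f)/(H − s) = 1390 × (26686.7 − 20) / (26686.7 − 1390) = 1390 × 26666.7 / 25296.7 ≈ 1465.3 mm ≈ 1.47 m.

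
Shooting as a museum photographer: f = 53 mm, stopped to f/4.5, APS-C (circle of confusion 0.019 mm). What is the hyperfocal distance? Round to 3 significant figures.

Hyperfocal distance H = f²/(N·c) + f = 53²/(4.5 × 0.019) + 53 = 2809/0.0855 + 53 ≈ 32906.8 mm ≈ 32.9 m.

32.9 m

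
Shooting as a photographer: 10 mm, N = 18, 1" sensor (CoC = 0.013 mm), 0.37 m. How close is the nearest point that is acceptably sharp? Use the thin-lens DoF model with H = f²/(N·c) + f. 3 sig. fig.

201 mm

Hyperfocal distance H = f²/(N·c) + f = 10²/(18 × 0.013) + 10 = 100/0.234 + 10 ≈ 437.4 mm ≈ 0.437 m.
Near limit Dn = s·(H − f)/(H + s − 2f) = 370 × (437.4 − 10) / (437.4 + 370 − 2 × 10) = 370 × 427.4 / 787.4 ≈ 200.83 mm.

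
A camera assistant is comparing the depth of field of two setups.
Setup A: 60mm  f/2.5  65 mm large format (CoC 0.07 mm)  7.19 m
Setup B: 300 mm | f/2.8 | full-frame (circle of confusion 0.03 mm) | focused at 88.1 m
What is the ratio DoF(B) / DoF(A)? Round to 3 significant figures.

2.57

Setup A: H = 60²/(2.5×0.07) + 60 ≈ 20631.4 mm; DoF = Df − Dn = 11003.9 − 5339.4 ≈ 5664.5 mm.
Setup B: H = 300²/(2.8×0.03) + 300 ≈ 1071728.6 mm; DoF = Df − Dn = 95964 − 81427 ≈ 14537 mm.
Ratio = 14537 / 5664.5 ≈ 2.57.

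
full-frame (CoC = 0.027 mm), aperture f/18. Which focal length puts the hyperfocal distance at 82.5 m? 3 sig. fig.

From H = f²/(N·c) + f, with f ≪ H: f ≈ √(H·N·c) = √(82500 × 18 × 0.027) = √40095 ≈ 200.2 mm.
The +f correction barely moves this — solving exactly, f² + N·c·f − N·c·H = 0 ⇒ f = (−N·c + √((N·c)² + 4·N·c·H))/2 = (−0.486 + √160380)/2 ≈ 199.99 mm, so f ≈ 200 mm.

200 mm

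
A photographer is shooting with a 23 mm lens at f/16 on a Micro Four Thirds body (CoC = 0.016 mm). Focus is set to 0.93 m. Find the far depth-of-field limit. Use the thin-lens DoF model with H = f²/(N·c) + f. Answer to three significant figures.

1.66 m

Hyperfocal distance H = f²/(N·c) + f = 23²/(16 × 0.016) + 23 = 529/0.256 + 23 ≈ 2089.4 mm ≈ 2.089 m.
Far limit Df = s·(H − f)/(H − s) = 930 × (2089.4 − 23) / (2089.4 − 930) = 930 × 2066.4 / 1159.4 ≈ 1657.5 mm ≈ 1.66 m.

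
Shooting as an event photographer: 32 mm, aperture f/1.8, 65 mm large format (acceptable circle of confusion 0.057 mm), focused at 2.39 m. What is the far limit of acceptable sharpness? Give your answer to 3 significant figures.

Hyperfocal distance H = f²/(N·c) + f = 32²/(1.8 × 0.057) + 32 = 1024/0.1026 + 32 ≈ 10012.5 mm ≈ 10.01 m.
Far limit Df = s·(H − f)/(H − s) = 2390 × (10012.5 − 32) / (10012.5 − 2390) = 2390 × 9980.5 / 7622.5 ≈ 3129.3 mm ≈ 3.13 m.

3.13 m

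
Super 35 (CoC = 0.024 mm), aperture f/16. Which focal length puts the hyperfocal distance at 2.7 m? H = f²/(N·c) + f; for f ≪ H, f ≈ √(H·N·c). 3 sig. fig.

From H = f²/(N·c) + f, with f ≪ H: f ≈ √(H·N·c) = √(2700 × 16 × 0.024) = √1036.8 ≈ 32.20 mm.
Exact: f² + N·c·f − N·c·H = 0 ⇒ f = (−N·c + √((N·c)² + 4·N·c·H))/2 = (−0.384 + √4147.3)/2 ≈ 32.008 mm ≈ 32.0 mm.

32.0 mm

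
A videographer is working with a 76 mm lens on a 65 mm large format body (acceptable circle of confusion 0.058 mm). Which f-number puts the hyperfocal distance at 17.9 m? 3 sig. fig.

Rearrange H = f²/(N·c) + f for N: N = f² / ((H − f)·c).
N = 76² / ((17900 − 76) × 0.058) = 5776 / 1034 ≈ 5.59.

f/5.59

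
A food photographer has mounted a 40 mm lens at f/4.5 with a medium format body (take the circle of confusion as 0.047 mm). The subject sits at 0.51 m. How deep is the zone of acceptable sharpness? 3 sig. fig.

63.6 mm

Hyperfocal distance H = f²/(N·c) + f = 40²/(4.5 × 0.047) + 40 = 1600/0.2115 + 40 ≈ 7605.0 mm ≈ 7.605 m.
Near limit Dn = s·(H − f)/(H + s − 2f) = 510 × (7605.0 − 40) / (7605.0 + 510 − 2 × 40) = 510 × 7565.0 / 8035.0 ≈ 480.168 mm.
Far limit Df = s·(H − f)/(H − s) = 510 × (7605.0 − 40) / (7605.0 − 510) = 510 × 7565.0 / 7095.0 ≈ 543.784 mm.
Depth of field = Df − Dn = 543.784 − 480.168 ≈ 63.616 mm.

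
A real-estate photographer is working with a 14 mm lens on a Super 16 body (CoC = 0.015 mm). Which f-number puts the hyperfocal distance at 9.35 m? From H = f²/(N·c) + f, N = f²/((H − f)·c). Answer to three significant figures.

f/1.40

Rearrange H = f²/(N·c) + f for N: N = f² / ((H − f)·c).
N = 14² / ((9350 − 14) × 0.015) = 196 / 140.0 ≈ 1.40.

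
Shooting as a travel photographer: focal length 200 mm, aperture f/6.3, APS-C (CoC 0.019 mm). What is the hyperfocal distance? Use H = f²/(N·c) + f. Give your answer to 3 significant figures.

334 m

Hyperfocal distance H = f²/(N·c) + f = 200²/(6.3 × 0.019) + 200 = 40000/0.1197 + 200 ≈ 334368.8 mm ≈ 334 m.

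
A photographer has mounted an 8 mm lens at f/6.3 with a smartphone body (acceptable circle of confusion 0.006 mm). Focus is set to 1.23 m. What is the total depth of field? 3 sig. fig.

3.71 m

Hyperfocal distance H = f²/(N·c) + f = 8²/(6.3 × 0.006) + 8 = 64/0.0378 + 8 ≈ 1701.1 mm ≈ 1.701 m.
Near limit Dn = s·(H − f)/(H + s − 2f) = 1230 × (1701.1 − 8) / (1701.1 + 1230 − 2 × 8) = 1230 × 1693.1 / 2915.1 ≈ 714.4 mm.
Far limit Df = s·(H − f)/(H − s) = 1230 × (1701.1 − 8) / (1701.1 − 1230) = 1230 × 1693.1 / 471.1 ≈ 4420.4 mm.
Depth of field = Df − Dn = 4420.4 − 714.4 ≈ 3706.0 mm ≈ 3.71 m.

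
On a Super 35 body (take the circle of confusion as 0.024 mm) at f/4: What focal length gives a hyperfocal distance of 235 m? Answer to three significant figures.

From H = f²/(N·c) + f, with f ≪ H: f ≈ √(H·N·c) = √(235000 × 4 × 0.024) = √22560 ≈ 150.2 mm.
The +f correction barely moves this — solving exactly, f² + N·c·f − N·c·H = 0 ⇒ f = (−N·c + √((N·c)² + 4·N·c·H))/2 = (−0.096 + √90240)/2 ≈ 150.15 mm, so f ≈ 150 mm.

150 mm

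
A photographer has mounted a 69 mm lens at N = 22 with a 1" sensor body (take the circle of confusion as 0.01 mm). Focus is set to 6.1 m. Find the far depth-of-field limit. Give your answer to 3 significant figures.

Hyperfocal distance H = f²/(N·c) + f = 69²/(22 × 0.01) + 69 = 4761/0.22 + 69 ≈ 21709.9 mm ≈ 21.71 m.
Far limit Df = s·(H − f)/(H − s) = 6100 × (21709.9 − 69) / (21709.9 − 6100) = 6100 × 21640.9 / 15609.9 ≈ 8456.8 mm ≈ 8.46 m.

8.46 m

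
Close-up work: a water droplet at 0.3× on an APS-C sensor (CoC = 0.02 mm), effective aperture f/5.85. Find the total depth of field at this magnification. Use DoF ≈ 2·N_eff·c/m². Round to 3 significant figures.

At magnification m, DoF ≈ 2·N_eff·c/m² = 2 × 5.85 × 0.02 / 0.3² = 0.234 / 0.09 ≈ 2.6 mm.

2.60 mm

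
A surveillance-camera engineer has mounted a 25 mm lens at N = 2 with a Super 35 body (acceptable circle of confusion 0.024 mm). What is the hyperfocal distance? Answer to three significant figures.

Hyperfocal distance H = f²/(N·c) + f = 25²/(2 × 0.024) + 25 = 625/0.048 + 25 ≈ 13045.8 mm ≈ 13.0 m.

13.0 m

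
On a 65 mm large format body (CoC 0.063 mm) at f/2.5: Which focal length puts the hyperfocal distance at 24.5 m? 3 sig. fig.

From H = f²/(N·c) + f, with f ≪ H: f ≈ √(H·N·c) = √(24500 × 2.5 × 0.063) = √3858.8 ≈ 62.12 mm.
Exact: f² + N·c·f − N·c·H = 0 ⇒ f = (−N·c + √((N·c)² + 4·N·c·H))/2 = (−0.1575 + √15435)/2 ≈ 62.040 mm ≈ 62.0 mm.

62.0 mm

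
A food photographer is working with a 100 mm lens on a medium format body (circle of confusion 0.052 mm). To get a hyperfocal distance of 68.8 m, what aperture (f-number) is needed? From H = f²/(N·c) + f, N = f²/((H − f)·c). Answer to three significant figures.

f/2.80

Rearrange H = f²/(N·c) + f for N: N = f² / ((H − f)·c).
N = 100² / ((68800 − 100) × 0.052) = 10000 / 3572 ≈ 2.80.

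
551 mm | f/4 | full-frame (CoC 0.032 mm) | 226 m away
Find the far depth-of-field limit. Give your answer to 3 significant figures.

Hyperfocal distance H = f²/(N·c) + f = 551²/(4 × 0.032) + 551 = 303601/0.128 + 551 ≈ 2372433.8 mm ≈ 2372 m.
Far limit Df = s·(H − f)/(H − s) = 226000 × (2372433.8 − 551) / (2372433.8 − 226000) = 226000 × 2371882.8 / 2146433.8 ≈ 249738 mm ≈ 250 m.

250 m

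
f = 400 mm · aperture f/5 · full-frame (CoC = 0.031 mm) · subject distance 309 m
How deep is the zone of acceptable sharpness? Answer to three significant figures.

Hyperfocal distance H = f²/(N·c) + f = 400²/(5 × 0.031) + 400 = 160000/0.155 + 400 ≈ 1032658.1 mm ≈ 1033 m.
Near limit Dn = s·(H − f)/(H + s − 2f) = 309000 × (1032658.1 − 400) / (1032658.1 + 309000 − 2 × 400) = 309000 × 1032258.1 / 1340858.1 ≈ 237883 mm.
Far limit Df = s·(H − f)/(H − s) = 309000 × (1032658.1 − 400) / (1032658.1 − 309000) = 309000 × 1032258.1 / 723658.1 ≈ 440771 mm.
Depth of field = Df − Dn = 440771 − 237883 ≈ 202888 mm ≈ 203 m.

203 m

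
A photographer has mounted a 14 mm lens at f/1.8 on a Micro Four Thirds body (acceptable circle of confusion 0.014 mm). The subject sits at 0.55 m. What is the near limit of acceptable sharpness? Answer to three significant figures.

0.515 m

Hyperfocal distance H = f²/(N·c) + f = 14²/(1.8 × 0.014) + 14 = 196/0.0252 + 14 ≈ 7791.8 mm ≈ 7.792 m.
Near limit Dn = s·(H − f)/(H + s − 2f) = 550 × (7791.8 − 14) / (7791.8 + 550 − 2 × 14) = 550 × 7777.8 / 8313.8 ≈ 514.54 mm ≈ 0.515 m.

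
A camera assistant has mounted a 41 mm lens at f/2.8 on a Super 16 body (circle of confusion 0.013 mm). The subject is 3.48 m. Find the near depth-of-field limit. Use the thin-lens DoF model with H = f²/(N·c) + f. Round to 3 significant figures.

3.24 m

Hyperfocal distance H = f²/(N·c) + f = 41²/(2.8 × 0.013) + 41 = 1681/0.0364 + 41 ≈ 46222.3 mm ≈ 46.22 m.
Near limit Dn = s·(H − f)/(H + s − 2f) = 3480 × (46222.3 − 41) / (46222.3 + 3480 − 2 × 41) = 3480 × 46181.3 / 49620.3 ≈ 3238.8 mm ≈ 3.24 m.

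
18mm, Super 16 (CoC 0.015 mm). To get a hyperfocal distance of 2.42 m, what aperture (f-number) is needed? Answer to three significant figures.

Rearrange H = f²/(N·c) + f for N: N = f² / ((H − f)·c).
N = 18² / ((2420 − 18) × 0.015) = 324 / 36.03 ≈ 8.99.

f/8.99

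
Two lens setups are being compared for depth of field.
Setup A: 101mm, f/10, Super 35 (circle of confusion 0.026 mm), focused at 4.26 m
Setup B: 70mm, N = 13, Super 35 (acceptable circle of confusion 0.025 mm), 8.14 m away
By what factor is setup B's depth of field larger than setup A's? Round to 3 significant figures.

13.4

Setup A: H = 101²/(10×0.026) + 101 ≈ 39335.6 mm; DoF = Df − Dn = 4765.12 − 3851.71 ≈ 913.41 mm.
Setup B: H = 70²/(13×0.025) + 70 ≈ 15146.9 mm; DoF = Df − Dn = 17515 − 5302 ≈ 12213 mm.
Ratio = 12213 / 913.41 ≈ 13.4.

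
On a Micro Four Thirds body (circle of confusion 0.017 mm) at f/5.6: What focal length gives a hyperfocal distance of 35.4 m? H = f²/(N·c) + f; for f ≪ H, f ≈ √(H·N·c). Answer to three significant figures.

From H = f²/(N·c) + f, with f ≪ H: f ≈ √(H·N·c) = √(35400 × 5.6 × 0.017) = √3370.1 ≈ 58.05 mm.
Exact: f² + N·c·f − N·c·H = 0 ⇒ f = (−N·c + √((N·c)² + 4·N·c·H))/2 = (−0.0952 + √13480)/2 ≈ 58.005 mm ≈ 58.0 mm.

58.0 mm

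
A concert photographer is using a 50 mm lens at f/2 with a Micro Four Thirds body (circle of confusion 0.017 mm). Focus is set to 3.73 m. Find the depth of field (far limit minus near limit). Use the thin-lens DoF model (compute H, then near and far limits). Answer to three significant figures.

Hyperfocal distance H = f²/(N·c) + f = 50²/(2 × 0.017) + 50 = 2500/0.034 + 50 ≈ 73579.4 mm ≈ 73.58 m.
Near limit Dn = s·(H − f)/(H + s − 2f) = 3730 × (73579.4 − 50) / (73579.4 + 3730 − 2 × 50) = 3730 × 73529.4 / 77209.4 ≈ 3552.22 mm.
Far limit Df = s·(H − f)/(H − s) = 3730 × (73579.4 − 50) / (73579.4 − 3730) = 3730 × 73529.4 / 69849.4 ≈ 3926.51 mm.
Depth of field = Df − Dn = 3926.51 − 3552.22 ≈ 374.29 mm.

374 mm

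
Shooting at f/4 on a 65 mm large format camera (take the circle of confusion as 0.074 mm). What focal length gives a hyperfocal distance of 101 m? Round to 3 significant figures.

173 mm

From H = f²/(N·c) + f, with f ≪ H: f ≈ √(H·N·c) = √(101000 × 4 × 0.074) = √29896 ≈ 172.9 mm.
The +f correction barely moves this — solving exactly, f² + N·c·f − N·c·H = 0 ⇒ f = (−N·c + √((N·c)² + 4·N·c·H))/2 = (−0.296 + √119584)/2 ≈ 172.76 mm, so f ≈ 173 mm.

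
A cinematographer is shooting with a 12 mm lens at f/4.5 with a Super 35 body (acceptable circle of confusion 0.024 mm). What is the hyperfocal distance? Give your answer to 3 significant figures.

Hyperfocal distance H = f²/(N·c) + f = 12²/(4.5 × 0.024) + 12 = 144/0.108 + 12 ≈ 1345.3 mm ≈ 1.35 m.

1.35 m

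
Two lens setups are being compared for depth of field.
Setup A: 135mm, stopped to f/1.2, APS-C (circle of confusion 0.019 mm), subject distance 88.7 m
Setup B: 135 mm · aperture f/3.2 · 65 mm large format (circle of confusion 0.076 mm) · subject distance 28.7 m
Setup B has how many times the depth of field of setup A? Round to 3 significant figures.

Setup A: H = 135²/(1.2×0.019) + 135 ≈ 799477.1 mm; DoF = Df − Dn = 99752 − 79853 ≈ 19899 mm.
Setup B: H = 135²/(3.2×0.076) + 135 ≈ 75073.3 mm; DoF = Df − Dn = 46379 − 20779 ≈ 25600 mm.
Ratio = 25600 / 19899 ≈ 1.29.

1.29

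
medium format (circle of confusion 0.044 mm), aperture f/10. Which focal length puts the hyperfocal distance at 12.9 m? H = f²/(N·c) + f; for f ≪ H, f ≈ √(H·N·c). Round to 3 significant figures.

From H = f²/(N·c) + f, with f ≪ H: f ≈ √(H·N·c) = √(12900 × 10 × 0.044) = √5676.0 ≈ 75.34 mm.
Exact: f² + N·c·f − N·c·H = 0 ⇒ f = (−N·c + √((N·c)² + 4·N·c·H))/2 = (−0.44 + √22704)/2 ≈ 75.120 mm ≈ 75.1 mm.

75.1 mm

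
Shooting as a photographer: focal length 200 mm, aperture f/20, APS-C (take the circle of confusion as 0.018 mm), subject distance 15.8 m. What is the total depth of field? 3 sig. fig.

4.53 m

Hyperfocal distance H = f²/(N·c) + f = 200²/(20 × 0.018) + 200 = 40000/0.36 + 200 ≈ 111311.1 mm ≈ 111.3 m.
Near limit Dn = s·(H − f)/(H + s − 2f) = 15800 × (111311.1 − 200) / (111311.1 + 15800 − 2 × 200) = 15800 × 111111.1 / 126711.1 ≈ 13854.8 mm.
Far limit Df = s·(H − f)/(H − s) = 15800 × (111311.1 − 200) / (111311.1 − 15800) = 15800 × 111111.1 / 95511.1 ≈ 18380.6 mm.
Depth of field = Df − Dn = 18380.6 − 13854.8 ≈ 4525.8 mm ≈ 4.53 m.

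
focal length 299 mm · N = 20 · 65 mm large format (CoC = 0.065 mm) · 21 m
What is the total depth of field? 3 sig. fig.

Hyperfocal distance H = f²/(N·c) + f = 299²/(20 × 0.065) + 299 = 89401/1.3 + 299 ≈ 69069.0 mm ≈ 69.07 m.
Near limit Dn = s·(H − f)/(H + s − 2f) = 21000 × (69069.0 − 299) / (69069.0 + 21000 − 2 × 299) = 21000 × 68770.0 / 89471.0 ≈ 16141 mm.
Far limit Df = s·(H − f)/(H − s) = 21000 × (69069.0 − 299) / (69069.0 − 21000) = 21000 × 68770.0 / 48069.0 ≈ 30044 mm.
Depth of field = Df − Dn = 30044 − 16141 ≈ 13903 mm ≈ 13.9 m.

13.9 m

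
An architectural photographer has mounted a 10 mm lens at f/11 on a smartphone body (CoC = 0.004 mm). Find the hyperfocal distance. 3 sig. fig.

Hyperfocal distance H = f²/(N·c) + f = 10²/(11 × 0.004) + 10 = 100/0.044 + 10 ≈ 2282.7 mm ≈ 2.28 m.

2.28 m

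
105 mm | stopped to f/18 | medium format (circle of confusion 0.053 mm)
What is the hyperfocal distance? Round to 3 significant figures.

Hyperfocal distance H = f²/(N·c) + f = 105²/(18 × 0.053) + 105 = 11025/0.954 + 105 ≈ 11661.6 mm ≈ 11.7 m.

11.7 m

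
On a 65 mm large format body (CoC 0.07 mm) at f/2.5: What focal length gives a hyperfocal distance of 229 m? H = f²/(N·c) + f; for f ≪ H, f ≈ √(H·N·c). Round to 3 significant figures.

From H = f²/(N·c) + f, with f ≪ H: f ≈ √(H·N·c) = √(229000 × 2.5 × 0.07) = √40075 ≈ 200.2 mm.
The +f correction barely moves this — solving exactly, f² + N·c·f − N·c·H = 0 ⇒ f = (−N·c + √((N·c)² + 4·N·c·H))/2 = (−0.175 + √160300)/2 ≈ 200.10 mm, so f ≈ 200 mm.

200 mm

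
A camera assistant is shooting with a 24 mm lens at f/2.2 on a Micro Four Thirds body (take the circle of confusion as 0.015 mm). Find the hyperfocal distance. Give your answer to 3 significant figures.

Hyperfocal distance H = f²/(N·c) + f = 24²/(2.2 × 0.015) + 24 = 576/0.033 + 24 ≈ 17478.5 mm ≈ 17.5 m.

17.5 m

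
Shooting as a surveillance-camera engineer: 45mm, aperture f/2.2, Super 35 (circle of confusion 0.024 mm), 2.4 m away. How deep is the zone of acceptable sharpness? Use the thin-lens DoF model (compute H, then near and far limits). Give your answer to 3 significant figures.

Hyperfocal distance H = f²/(N·c) + f = 45²/(2.2 × 0.024) + 45 = 2025/0.0528 + 45 ≈ 38397.3 mm ≈ 38.40 m.
Near limit Dn = s·(H − f)/(H + s − 2f) = 2400 × (38397.3 − 45) / (38397.3 + 2400 − 2 × 45) = 2400 × 38352.3 / 40707.3 ≈ 2261.16 mm.
Far limit Df = s·(H − f)/(H − s) = 2400 × (38397.3 − 45) / (38397.3 − 2400) = 2400 × 38352.3 / 35997.3 ≈ 2557.01 mm.
Depth of field = Df − Dn = 2557.01 − 2261.16 ≈ 295.85 mm.

296 mm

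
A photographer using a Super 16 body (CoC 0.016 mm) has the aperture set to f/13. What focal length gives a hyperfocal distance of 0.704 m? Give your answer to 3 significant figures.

From H = f²/(N·c) + f, with f ≪ H: f ≈ √(H·N·c) = √(704 × 13 × 0.016) = √146.43 ≈ 12.10 mm.
Exact: f² + N·c·f − N·c·H = 0 ⇒ f = (−N·c + √((N·c)² + 4·N·c·H))/2 = (−0.208 + √585.77)/2 ≈ 11.997 mm ≈ 12.0 mm.

12.0 mm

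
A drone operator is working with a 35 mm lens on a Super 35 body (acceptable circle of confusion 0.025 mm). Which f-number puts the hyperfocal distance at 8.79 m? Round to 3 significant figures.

f/5.60

Rearrange H = f²/(N·c) + f for N: N = f² / ((H − f)·c).
N = 35² / ((8790 − 35) × 0.025) = 1225 / 218.9 ≈ 5.60.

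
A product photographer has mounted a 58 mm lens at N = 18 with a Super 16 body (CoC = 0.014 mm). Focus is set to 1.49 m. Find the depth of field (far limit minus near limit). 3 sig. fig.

323 mm

Hyperfocal distance H = f²/(N·c) + f = 58²/(18 × 0.014) + 58 = 3364/0.252 + 58 ≈ 13407.2 mm ≈ 13.41 m.
Near limit Dn = s·(H − f)/(H + s − 2f) = 1490 × (13407.2 − 58) / (13407.2 + 1490 − 2 × 58) = 1490 × 13349.2 / 14781.2 ≈ 1345.65 mm.
Far limit Df = s·(H − f)/(H − s) = 1490 × (13407.2 − 58) / (13407.2 − 1490) = 1490 × 13349.2 / 11917.2 ≈ 1669.04 mm.
Depth of field = Df − Dn = 1669.04 − 1345.65 ≈ 323.39 mm.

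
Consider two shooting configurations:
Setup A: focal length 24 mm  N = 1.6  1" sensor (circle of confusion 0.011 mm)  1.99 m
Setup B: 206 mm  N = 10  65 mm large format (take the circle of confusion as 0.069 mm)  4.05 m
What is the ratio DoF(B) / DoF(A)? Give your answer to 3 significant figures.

Setup A: H = 24²/(1.6×0.011) + 24 ≈ 32751.3 mm; DoF = Df − Dn = 2117.18 − 1877.23 ≈ 239.95 mm.
Setup B: H = 206²/(10×0.069) + 206 ≈ 61707.4 mm; DoF = Df − Dn = 4320.01 − 3811.76 ≈ 508.25 mm.
Ratio = 508.25 / 239.95 ≈ 2.12.

2.12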